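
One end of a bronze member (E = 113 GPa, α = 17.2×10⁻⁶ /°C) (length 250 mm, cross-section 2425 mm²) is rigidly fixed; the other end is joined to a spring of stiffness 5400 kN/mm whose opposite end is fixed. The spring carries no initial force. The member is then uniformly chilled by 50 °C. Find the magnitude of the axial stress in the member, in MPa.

The unrestrained thermal change is αΔT L = 17.2×10⁻⁶ × 50 × 250 = 0.215 mm.
With a force P in the spring, the elastic change of the member is PL/(AE) and that of the spring is P/k; compatibility requires their sum to equal δ_free.
P [ L/(AE) + 1/k ] = δ_free → P [ 250/(2425×113×10³) + 1/(5400×10³) ] = 0.215.
P = 0.215 / 1.098×10⁻⁶ = 195900 N.
σ = P/A = 195900/2425 = 80.78 MPa.

σ ≈ 80.8 MPa (tensile)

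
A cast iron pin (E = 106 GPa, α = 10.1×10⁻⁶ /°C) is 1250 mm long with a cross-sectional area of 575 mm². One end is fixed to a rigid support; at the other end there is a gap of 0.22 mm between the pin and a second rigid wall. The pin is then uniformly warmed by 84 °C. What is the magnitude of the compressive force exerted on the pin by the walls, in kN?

Free thermal elongation = αΔT L = 10.1×10⁻⁶ × 84 × 1250 = 1.06 mm.
This exceeds the 0.22 mm gap, so the wall pushes back. The portion of expansion that must be recovered elastically is δ_free − gap = 1.06 − 0.22 = 0.8405 mm.
So σ = E(δ_free − g)/L = 106×10³ × 0.8405/1250 = 71.27 MPa.
P = σA = 71.27 × 575 = 40.98 kN.

P ≈ 41 kN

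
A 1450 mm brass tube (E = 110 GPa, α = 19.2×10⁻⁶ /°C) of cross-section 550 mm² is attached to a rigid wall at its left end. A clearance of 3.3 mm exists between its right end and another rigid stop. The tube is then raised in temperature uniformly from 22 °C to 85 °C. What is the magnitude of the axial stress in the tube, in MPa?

Free thermal elongation = αΔT L = 19.2×10⁻⁶ × 63 × 1450 = 1.754 mm.
Since δ_free = 1.75 mm is less than the 3.3 mm gap, the tube never touches the wall. No axial force develops.

σ ≈ 0 MPa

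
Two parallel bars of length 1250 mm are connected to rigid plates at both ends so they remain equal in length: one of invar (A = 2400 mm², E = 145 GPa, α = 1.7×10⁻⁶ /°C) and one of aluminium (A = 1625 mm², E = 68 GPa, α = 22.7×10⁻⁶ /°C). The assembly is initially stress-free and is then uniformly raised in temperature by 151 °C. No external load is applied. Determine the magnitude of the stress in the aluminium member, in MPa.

The aluminium has the larger α, so on heating it would change length more than the invar if both were free. The rigid plates force a common final length, so the aluminium is put into compression and the invar into tension, with equal and opposite forces P (no external load).
Setting the final lengths equal and cancelling L: (α₁ − α₂)ΔT = P/(A₁E₁) + P/(A₂E₂).
|α₁ − α₂|·ΔT = 21×10⁻⁶ × 151 = 0.003171.
1/(A₁E₁) + 1/(A₂E₂) = 1/(2400×145×10³) + 1/(1625×68×10³) = 1.192×10⁻⁸ N⁻¹.
So P = 0.003171 / 1.192×10⁻⁸ = 265.9 kN.
σ_{aluminium} = P/A₂ = 265900/1625 = 163.7 MPa, compressive.

σ ≈ 164 MPa (compressive)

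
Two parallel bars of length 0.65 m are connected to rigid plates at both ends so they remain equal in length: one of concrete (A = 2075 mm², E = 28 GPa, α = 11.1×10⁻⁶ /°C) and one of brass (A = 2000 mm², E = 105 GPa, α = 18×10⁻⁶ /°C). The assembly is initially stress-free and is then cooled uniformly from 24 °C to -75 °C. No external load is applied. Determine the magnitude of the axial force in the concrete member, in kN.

Equilibrium of a rigid end plate with no external load gives equal and opposite internal forces ±P in the two members. Since α_{brass} > α_{concrete}, cooling drives the brass into tension and the concrete into compression.
Setting the final lengths equal and cancelling L: (α₁ − α₂)ΔT = P/(A₁E₁) + P/(A₂E₂).
|α₁ − α₂|·ΔT = 6.9×10⁻⁶ × 99 = 0.0006831.
1/(A₁E₁) + 1/(A₂E₂) = 1/(2075×28×10³) + 1/(2000×105×10³) = 2.197×10⁻⁸ N⁻¹.
So P = 0.0006831 / 2.197×10⁻⁸ = 31.09 kN.

P ≈ 31.1 kN (compressive in the concrete)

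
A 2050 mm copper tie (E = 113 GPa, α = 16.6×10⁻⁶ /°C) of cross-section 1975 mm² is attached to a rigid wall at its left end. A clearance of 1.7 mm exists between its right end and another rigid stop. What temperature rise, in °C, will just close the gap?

Contact occurs when the free expansion equals the gap: αΔT L = 1.7 mm.
So ΔT = g/(αL) = 1.7/(16.6×10⁻⁶ × 2050) = 49.96 °C.

ΔT ≈ 50 °C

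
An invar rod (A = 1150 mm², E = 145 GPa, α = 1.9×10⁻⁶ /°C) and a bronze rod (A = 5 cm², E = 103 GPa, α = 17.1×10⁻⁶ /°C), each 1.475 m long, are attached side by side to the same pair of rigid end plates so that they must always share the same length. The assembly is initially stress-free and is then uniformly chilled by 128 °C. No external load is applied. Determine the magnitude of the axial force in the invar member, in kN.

P ≈ 76.6 kN (compressive in the invar)

Equilibrium of a rigid end plate with no external load gives equal and opposite internal forces ±P in the two members. Since α_{bronze} > α_{invar}, cooling drives the bronze into tension and the invar into compression.
Compatibility of the two members (thermal + elastic change equal): (α₁ − α₂)ΔT = P·[1/(A₁E₁) + 1/(A₂E₂)].
|α₁ − α₂|·ΔT = 15.2×10⁻⁶ × 128 = 0.001946.
1/(A₁E₁) + 1/(A₂E₂) = 1/(1150×145×10³) + 1/(500×103×10³) = 2.541×10⁻⁸ N⁻¹.
So P = 0.001946 / 2.541×10⁻⁸ = 76.55 kN.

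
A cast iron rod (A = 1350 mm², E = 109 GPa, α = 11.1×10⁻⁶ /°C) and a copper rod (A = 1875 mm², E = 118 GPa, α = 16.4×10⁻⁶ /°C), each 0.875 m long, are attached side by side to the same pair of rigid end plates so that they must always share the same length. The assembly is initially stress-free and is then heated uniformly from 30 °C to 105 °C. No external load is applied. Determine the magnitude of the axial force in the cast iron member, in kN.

Equilibrium of a rigid end plate with no external load gives equal and opposite internal forces ±P in the two members. Since α_{copper} > α_{cast iron}, heating drives the copper into compression and the cast iron into tension.
Setting the final lengths equal and cancelling L: (α₁ − α₂)ΔT = P/(A₁E₁) + P/(A₂E₂).
|α₁ − α₂|·ΔT = 5.3×10⁻⁶ × 75 = 0.0003975.
1/(A₁E₁) + 1/(A₂E₂) = 1/(1350×109×10³) + 1/(1875×118×10³) = 1.132×10⁻⁸ N⁻¹.
P = 0.0003975 / 1.132×10⁻⁸ = 35130 N = 35.13 kN.

P ≈ 35.1 kN (tensile in the cast iron)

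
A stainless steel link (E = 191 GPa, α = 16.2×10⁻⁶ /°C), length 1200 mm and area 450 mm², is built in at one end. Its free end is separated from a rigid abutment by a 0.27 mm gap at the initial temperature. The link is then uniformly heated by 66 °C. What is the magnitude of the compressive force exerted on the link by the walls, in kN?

P ≈ 72.6 kN

Unrestrained expansion: δ_free = αΔT L = 16.2×10⁻⁶ × 66 × 1200 = 1.283 mm.
The gap closes (δ_free > 0.27 mm) and the wall then resists a further 1.283 − 0.27 = 1.013 mm of expansion.
So σ = E(δ_free − g)/L = 191×10³ × 1.013/1200 = 161.2 MPa.
P = σA = 161.2 × 450 = 72.56 kN.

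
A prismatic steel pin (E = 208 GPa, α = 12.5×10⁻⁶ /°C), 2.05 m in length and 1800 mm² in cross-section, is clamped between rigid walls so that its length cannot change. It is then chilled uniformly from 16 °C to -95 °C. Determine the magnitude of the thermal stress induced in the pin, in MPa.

The supports are rigid, so the total axial strain is zero. The restrained thermal strain is ε = αΔT = 12.5×10⁻⁶ × 111 = 1387.5×10⁻⁶.
The stress required to suppress this strain is σ = Eε = 208×10³ × 1387.5×10⁻⁶ = 288.6 MPa, tensile since the pin is trying to contract.

σ ≈ 289 MPa (tensile)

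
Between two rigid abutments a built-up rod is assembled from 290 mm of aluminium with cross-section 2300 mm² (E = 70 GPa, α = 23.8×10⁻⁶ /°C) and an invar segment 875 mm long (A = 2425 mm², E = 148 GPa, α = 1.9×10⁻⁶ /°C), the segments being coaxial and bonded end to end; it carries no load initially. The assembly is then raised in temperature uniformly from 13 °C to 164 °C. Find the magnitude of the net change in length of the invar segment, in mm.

|ΔL| ≈ 0.493 mm

With the walls removed the bar would change length by δ_free = Σ αᵢΔT Lᵢ = 23.8×10⁻⁶×151×290 + 1.9×10⁻⁶×151×875 = 1.293 mm.
The walls prevent any net length change, so an axial force P (same in every segment) develops. Compatibility: P · Σ Lᵢ/(AᵢEᵢ) = δ_free.
Σ Lᵢ/(AᵢEᵢ) = 290/(2300×70×10³) + 875/(2425×148×10³) = 4.239×10⁻⁶ mm/N.
Hence P = δ_free / Σ(L/AE) = 1.293/4.239×10⁻⁶ = 305.1 kN (compressive).
For the invar segment, free thermal change = 1.9×10⁻⁶×151×875 = 0.251 mm and elastic change from P = 305100×875/(2425×148×10³) = 0.7437 mm; these oppose, so the net change is 0.493 mm (segment shortens).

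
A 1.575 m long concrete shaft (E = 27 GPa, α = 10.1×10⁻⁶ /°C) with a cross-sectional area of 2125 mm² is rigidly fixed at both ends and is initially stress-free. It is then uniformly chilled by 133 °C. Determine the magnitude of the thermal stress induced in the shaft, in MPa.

The supports are rigid, so the total axial strain is zero. The restrained thermal strain is ε = αΔT = 10.1×10⁻⁶ × 133 = 1343.3×10⁻⁶.
The stress required to suppress this strain is σ = Eε = 27×10³ × 1343.3×10⁻⁶ = 36.27 MPa, tensile since the shaft is trying to contract.

σ ≈ 36.3 MPa (tensile)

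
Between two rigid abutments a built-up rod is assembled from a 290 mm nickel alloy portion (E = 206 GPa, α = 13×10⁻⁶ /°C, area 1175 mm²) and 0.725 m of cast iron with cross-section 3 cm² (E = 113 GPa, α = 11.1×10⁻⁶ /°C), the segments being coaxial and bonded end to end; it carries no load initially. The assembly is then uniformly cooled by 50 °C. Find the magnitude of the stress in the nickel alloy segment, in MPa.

If the supports were absent, the total length change would be Σ αᵢΔT Lᵢ = 13×10⁻⁶×50×290 + 11.1×10⁻⁶×50×725 = 0.5909 mm.
The rigid supports impose zero overall length change; the single axial force P common to all segments must satisfy P Σ Lᵢ/(AᵢEᵢ) = δ_free.
The series flexibility is Σ Lᵢ/(AᵢEᵢ) = 290/(1175×206×10³) + 725/(300×113×10³) = 2.258×10⁻⁵ mm/N.
Hence P = δ_free / Σ(L/AE) = 0.5909/2.258×10⁻⁵ = 26.16 kN (tensile).
σ_{nickel alloy} = P / A = 26160 / 1175 = 22.27 MPa.

σ ≈ 22.3 MPa (tensile)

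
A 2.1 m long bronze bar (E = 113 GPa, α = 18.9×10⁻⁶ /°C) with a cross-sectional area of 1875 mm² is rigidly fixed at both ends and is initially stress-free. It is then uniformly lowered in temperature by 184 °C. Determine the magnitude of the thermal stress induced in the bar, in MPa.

σ ≈ 393 MPa (tensile)

The supports are rigid, so the total axial strain is zero. The restrained thermal strain is ε = αΔT = 18.9×10⁻⁶ × 184 = 3477.6×10⁻⁶.
The stress required to suppress this strain is σ = Eε = 113×10³ × 3477.6×10⁻⁶ = 393 MPa, tensile since the bar is trying to contract.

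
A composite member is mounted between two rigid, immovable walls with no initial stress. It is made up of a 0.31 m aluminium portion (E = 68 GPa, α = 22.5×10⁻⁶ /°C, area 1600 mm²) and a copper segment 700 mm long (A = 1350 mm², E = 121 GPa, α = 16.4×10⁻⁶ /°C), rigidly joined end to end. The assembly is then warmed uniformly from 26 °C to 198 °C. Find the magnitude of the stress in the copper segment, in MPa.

With the walls removed the bar would change length by δ_free = Σ αᵢΔT Lᵢ = 22.5×10⁻⁶×172×310 + 16.4×10⁻⁶×172×700 = 3.174 mm.
The walls prevent any net length change, so an axial force P (same in every segment) develops. Compatibility: P · Σ Lᵢ/(AᵢEᵢ) = δ_free.
The series flexibility is Σ Lᵢ/(AᵢEᵢ) = 310/(1600×68×10³) + 700/(1350×121×10³) = 7.135×10⁻⁶ mm/N.
P = 3.174 / 7.135×10⁻⁶ = 444900 N = 444.9 kN, compressive.
σ_{copper} = P / A = 444900 / 1350 = 329.6 MPa.

σ ≈ 330 MPa (compressive)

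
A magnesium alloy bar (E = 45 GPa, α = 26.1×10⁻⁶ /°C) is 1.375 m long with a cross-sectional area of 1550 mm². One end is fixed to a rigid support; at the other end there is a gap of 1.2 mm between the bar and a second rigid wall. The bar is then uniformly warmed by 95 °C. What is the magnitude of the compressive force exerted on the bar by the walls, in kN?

P ≈ 112 kN

Free thermal elongation = αΔT L = 26.1×10⁻⁶ × 95 × 1375 = 3.409 mm.
After closing the 1.2 mm clearance, 3.409 − 1.2 = 2.209 mm of expansion remains to be suppressed by the wall.
That suppressed elongation corresponds to σ = E·Δ/L = 45×10³ × 2.209/1375 = 72.3 MPa.
P = σA = 72.3 × 1550 = 112.1 kN.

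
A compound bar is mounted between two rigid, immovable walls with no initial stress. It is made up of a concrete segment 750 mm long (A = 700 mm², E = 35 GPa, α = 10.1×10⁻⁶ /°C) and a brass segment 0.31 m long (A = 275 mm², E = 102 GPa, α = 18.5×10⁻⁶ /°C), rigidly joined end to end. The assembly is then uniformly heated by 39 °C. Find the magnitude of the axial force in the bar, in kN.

P ≈ 12.5 kN (compressive)

If the supports were absent, the total length change would be Σ αᵢΔT Lᵢ = 10.1×10⁻⁶×39×750 + 18.5×10⁻⁶×39×310 = 0.5191 mm.
The walls prevent any net length change, so an axial force P (same in every segment) develops. Compatibility: P · Σ Lᵢ/(AᵢEᵢ) = δ_free.
The series flexibility is Σ Lᵢ/(AᵢEᵢ) = 750/(700×35×10³) + 310/(275×102×10³) = 4.166×10⁻⁵ mm/N.
P = 0.5191 / 4.166×10⁻⁵ = 12460 N = 12.46 kN, compressive.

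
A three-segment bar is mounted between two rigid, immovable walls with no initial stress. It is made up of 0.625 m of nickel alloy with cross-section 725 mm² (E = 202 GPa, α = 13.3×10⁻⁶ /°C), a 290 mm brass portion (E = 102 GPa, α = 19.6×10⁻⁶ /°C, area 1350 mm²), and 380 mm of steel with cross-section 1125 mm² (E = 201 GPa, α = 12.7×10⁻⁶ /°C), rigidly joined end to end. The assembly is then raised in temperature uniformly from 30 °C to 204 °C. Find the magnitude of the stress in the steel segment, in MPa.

With the walls removed the bar would change length by δ_free = Σ αᵢΔT Lᵢ = 13.3×10⁻⁶×174×625 + 19.6×10⁻⁶×174×290 + 12.7×10⁻⁶×174×380 = 3.275 mm.
Since the ends are fixed, an axial force P builds up, equal in every segment, with P · Σ Lᵢ/(AᵢEᵢ) = δ_free.
Σ Lᵢ/(AᵢEᵢ) = 625/(725×202×10³) + 290/(1350×102×10³) + 380/(1125×201×10³) = 8.054×10⁻⁶ mm/N.
Hence P = δ_free / Σ(L/AE) = 3.275/8.054×10⁻⁶ = 406.6 kN (compressive).
σ_{steel} = P / A = 406600 / 1125 = 361.5 MPa.

σ ≈ 361 MPa (compressive)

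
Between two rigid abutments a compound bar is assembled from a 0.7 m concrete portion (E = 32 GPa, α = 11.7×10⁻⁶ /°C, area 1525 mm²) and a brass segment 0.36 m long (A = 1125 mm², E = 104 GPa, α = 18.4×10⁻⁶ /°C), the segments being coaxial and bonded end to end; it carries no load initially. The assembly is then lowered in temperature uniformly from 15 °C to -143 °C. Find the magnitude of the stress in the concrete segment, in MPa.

σ ≈ 88.1 MPa (tensile)

Free thermal contraction of the whole bar: Σ αᵢΔT Lᵢ = 11.7×10⁻⁶×158×700 + 18.4×10⁻⁶×158×360 = 2.341 mm.
The walls prevent any net length change, so an axial force P (same in every segment) develops. Compatibility: P · Σ Lᵢ/(AᵢEᵢ) = δ_free.
The series flexibility is Σ Lᵢ/(AᵢEᵢ) = 700/(1525×32×10³) + 360/(1125×104×10³) = 1.742×10⁻⁵ mm/N.
Hence P = δ_free / Σ(L/AE) = 2.341/1.742×10⁻⁵ = 134.4 kN (tensile).
σ_{concrete} = P / A = 134400 / 1525 = 88.1 MPa.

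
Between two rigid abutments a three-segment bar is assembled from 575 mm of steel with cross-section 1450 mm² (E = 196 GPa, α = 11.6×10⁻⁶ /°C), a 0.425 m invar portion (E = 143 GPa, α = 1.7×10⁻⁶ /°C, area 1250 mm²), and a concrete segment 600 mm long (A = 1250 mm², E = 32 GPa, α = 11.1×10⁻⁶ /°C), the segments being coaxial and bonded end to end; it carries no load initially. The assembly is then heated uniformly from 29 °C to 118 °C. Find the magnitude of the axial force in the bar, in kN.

P ≈ 64.5 kN (compressive)

Free thermal expansion of the whole bar: Σ αᵢΔT Lᵢ = 11.6×10⁻⁶×89×575 + 1.7×10⁻⁶×89×425 + 11.1×10⁻⁶×89×600 = 1.251 mm.
The rigid supports impose zero overall length change; the single axial force P common to all segments must satisfy P Σ Lᵢ/(AᵢEᵢ) = δ_free.
The series flexibility is Σ Lᵢ/(AᵢEᵢ) = 575/(1450×196×10³) + 425/(1250×143×10³) + 600/(1250×32×10³) = 1.94×10⁻⁵ mm/N.
P = 1.251 / 1.94×10⁻⁵ = 64460 N = 64.46 kN, compressive.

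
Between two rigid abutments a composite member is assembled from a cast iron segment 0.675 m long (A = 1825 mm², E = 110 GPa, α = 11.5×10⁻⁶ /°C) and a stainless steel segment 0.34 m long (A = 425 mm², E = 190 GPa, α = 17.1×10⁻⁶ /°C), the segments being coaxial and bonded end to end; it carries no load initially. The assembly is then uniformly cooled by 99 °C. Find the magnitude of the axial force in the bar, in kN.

P ≈ 177 kN (tensile)

If the supports were absent, the total length change would be Σ αᵢΔT Lᵢ = 11.5×10⁻⁶×99×675 + 17.1×10⁻⁶×99×340 = 1.344 mm.
The rigid supports impose zero overall length change; the single axial force P common to all segments must satisfy P Σ Lᵢ/(AᵢEᵢ) = δ_free.
The series flexibility is Σ Lᵢ/(AᵢEᵢ) = 675/(1825×110×10³) + 340/(425×190×10³) = 7.573×10⁻⁶ mm/N.
P = 1.344 / 7.573×10⁻⁶ = 177500 N = 177.5 kN, tensile.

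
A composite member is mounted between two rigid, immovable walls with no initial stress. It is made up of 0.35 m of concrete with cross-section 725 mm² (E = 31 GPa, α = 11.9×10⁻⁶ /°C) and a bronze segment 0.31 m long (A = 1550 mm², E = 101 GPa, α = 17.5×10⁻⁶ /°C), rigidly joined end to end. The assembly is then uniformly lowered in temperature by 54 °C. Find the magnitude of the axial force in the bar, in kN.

If the supports were absent, the total length change would be Σ αᵢΔT Lᵢ = 11.9×10⁻⁶×54×350 + 17.5×10⁻⁶×54×310 = 0.5179 mm.
Since the ends are fixed, an axial force P builds up, equal in every segment, with P · Σ Lᵢ/(AᵢEᵢ) = δ_free.
The series flexibility is Σ Lᵢ/(AᵢEᵢ) = 350/(725×31×10³) + 310/(1550×101×10³) = 1.755×10⁻⁵ mm/N.
P = 0.5179 / 1.755×10⁻⁵ = 29500 N = 29.5 kN, tensile.

P ≈ 29.5 kN (tensile)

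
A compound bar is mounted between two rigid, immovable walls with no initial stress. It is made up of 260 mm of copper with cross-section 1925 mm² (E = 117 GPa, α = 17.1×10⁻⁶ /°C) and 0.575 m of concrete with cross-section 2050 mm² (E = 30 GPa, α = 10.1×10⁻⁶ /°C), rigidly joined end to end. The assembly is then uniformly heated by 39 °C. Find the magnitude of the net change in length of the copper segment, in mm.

|ΔL| ≈ 0.129 mm

With the walls removed the bar would change length by δ_free = Σ αᵢΔT Lᵢ = 17.1×10⁻⁶×39×260 + 10.1×10⁻⁶×39×575 = 0.3999 mm.
The rigid supports impose zero overall length change; the single axial force P common to all segments must satisfy P Σ Lᵢ/(AᵢEᵢ) = δ_free.
Σ Lᵢ/(AᵢEᵢ) = 260/(1925×117×10³) + 575/(2050×30×10³) = 1.05×10⁻⁵ mm/N.
Hence P = δ_free / Σ(L/AE) = 0.3999/1.05×10⁻⁵ = 38.07 kN (compressive).
For the copper segment, free thermal change = 17.1×10⁻⁶×39×260 = 0.1734 mm and elastic change from P = 38070×260/(1925×117×10³) = 0.04395 mm; these oppose, so the net change is 0.129 mm (segment lengthens).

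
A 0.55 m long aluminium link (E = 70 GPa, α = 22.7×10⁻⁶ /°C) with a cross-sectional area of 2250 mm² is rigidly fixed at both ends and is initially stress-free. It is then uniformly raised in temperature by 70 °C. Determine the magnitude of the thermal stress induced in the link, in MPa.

The supports are rigid, so the total axial strain is zero. The restrained thermal strain is ε = αΔT = 22.7×10⁻⁶ × 70 = 1589×10⁻⁶.
σ = EαΔT = 70×10³ × 22.7×10⁻⁶ × 70 = 111.2 MPa (compressive; the link is trying to expand).

σ ≈ 111 MPa (compressive)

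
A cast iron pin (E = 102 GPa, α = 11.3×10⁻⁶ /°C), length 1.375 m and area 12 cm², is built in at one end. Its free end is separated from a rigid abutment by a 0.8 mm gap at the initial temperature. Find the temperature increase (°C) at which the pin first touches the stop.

ΔT ≈ 51.5 °C

The gap closes when αΔT L = 0.8 mm, since the pin is still unstressed at that instant.
So ΔT = g/(αL) = 0.8/(11.3×10⁻⁶ × 1375) = 51.49 °C.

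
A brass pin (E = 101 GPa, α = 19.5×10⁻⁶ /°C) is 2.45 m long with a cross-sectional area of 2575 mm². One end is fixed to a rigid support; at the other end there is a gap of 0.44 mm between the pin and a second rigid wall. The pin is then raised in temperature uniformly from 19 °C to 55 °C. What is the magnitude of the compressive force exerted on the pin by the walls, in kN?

P ≈ 136 kN

If the wall were absent the pin would grow by αΔT L = 19.5×10⁻⁶ × 36 × 2450 = 1.72 mm.
After closing the 0.44 mm clearance, 1.72 − 0.44 = 1.28 mm of expansion remains to be suppressed by the wall.
Compatibility: PL/(AE) = 1.28 mm, so σ = P/A = E × (1.28/2450) = 52.76 MPa.
P = σA = 52.76 × 2575 = 135.9 kN.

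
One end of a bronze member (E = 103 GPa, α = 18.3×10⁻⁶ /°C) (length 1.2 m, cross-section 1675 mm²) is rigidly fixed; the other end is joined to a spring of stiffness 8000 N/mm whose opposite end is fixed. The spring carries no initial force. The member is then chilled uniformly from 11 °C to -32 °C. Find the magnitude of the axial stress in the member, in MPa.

σ ≈ 4.27 MPa (tensile)

If the spring were absent the member would shorten by αΔT L = 18.3×10⁻⁶ × 43 × 1200 = 0.9443 mm.
Let P be the tensile force in the spring. The member extends elastically by PL/(AE) and the spring stretches by P/k; together these equal δ_free.
So P = δ_free / [L/(AE) + 1/k] = 0.9443 / [ 1200/(1675×103×10³) + 1/(8000) ].
P = 0.9443 / 0.000132 = 7156 N.
σ = P/A = 7156/1675 = 4.272 MPa.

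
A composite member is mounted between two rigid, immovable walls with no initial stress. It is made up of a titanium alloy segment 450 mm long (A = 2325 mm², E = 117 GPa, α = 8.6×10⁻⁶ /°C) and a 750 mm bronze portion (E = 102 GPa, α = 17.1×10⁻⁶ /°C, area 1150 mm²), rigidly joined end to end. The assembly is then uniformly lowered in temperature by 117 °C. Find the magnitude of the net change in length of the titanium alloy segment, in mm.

With the walls removed the bar would change length by δ_free = Σ αᵢΔT Lᵢ = 8.6×10⁻⁶×117×450 + 17.1×10⁻⁶×117×750 = 1.953 mm.
Since the ends are fixed, an axial force P builds up, equal in every segment, with P · Σ Lᵢ/(AᵢEᵢ) = δ_free.
Σ Lᵢ/(AᵢEᵢ) = 450/(2325×117×10³) + 750/(1150×102×10³) = 8.048×10⁻⁶ mm/N.
Hence P = δ_free / Σ(L/AE) = 1.953/8.048×10⁻⁶ = 242.7 kN (tensile).
For the titanium alloy segment, free thermal change = 8.6×10⁻⁶×117×450 = 0.4528 mm and elastic change from P = 242700×450/(2325×117×10³) = 0.4015 mm; these oppose, so the net change is 0.0513 mm (segment shortens).

|ΔL| ≈ 0.0513 mm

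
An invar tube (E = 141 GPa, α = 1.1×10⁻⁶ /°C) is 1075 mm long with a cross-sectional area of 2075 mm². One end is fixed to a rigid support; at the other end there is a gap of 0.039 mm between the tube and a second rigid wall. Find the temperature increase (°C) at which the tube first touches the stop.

Contact occurs when the free expansion equals the gap: αΔT L = 0.039 mm.
ΔT = 0.039 / (1.1×10⁻⁶ × 1075) = 32.98 °C.

ΔT ≈ 33 °C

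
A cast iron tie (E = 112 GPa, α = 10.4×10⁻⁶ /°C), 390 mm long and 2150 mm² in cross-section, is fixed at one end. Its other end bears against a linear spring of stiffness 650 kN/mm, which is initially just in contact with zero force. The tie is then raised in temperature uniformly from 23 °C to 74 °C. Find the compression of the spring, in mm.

If the spring were absent the tie would lengthen by αΔT L = 10.4×10⁻⁶ × 51 × 390 = 0.2069 mm.
With a force P in the spring, the elastic change of the tie is PL/(AE) and that of the spring is P/k; compatibility requires their sum to equal δ_free.
P [ L/(AE) + 1/k ] = δ_free → P [ 390/(2150×112×10³) + 1/(650×10³) ] = 0.2069.
P = 0.2069 / 3.158×10⁻⁶ = 65500 N.
Spring compression = P/k = 65500/(650×10³) = 0.1008 mm.

δ ≈ 0.101 mm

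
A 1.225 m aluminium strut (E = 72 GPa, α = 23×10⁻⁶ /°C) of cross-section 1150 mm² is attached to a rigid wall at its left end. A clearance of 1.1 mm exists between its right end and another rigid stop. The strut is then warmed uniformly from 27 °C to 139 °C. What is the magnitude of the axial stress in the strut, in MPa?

If the wall were absent the strut would grow by αΔT L = 23×10⁻⁶ × 112 × 1225 = 3.156 mm.
The gap closes (δ_free > 1.1 mm) and the wall then resists a further 3.156 − 1.1 = 2.056 mm of expansion.
So σ = E(δ_free − g)/L = 72×10³ × 2.056/1225 = 120.8 MPa.

σ ≈ 121 MPa (compressive)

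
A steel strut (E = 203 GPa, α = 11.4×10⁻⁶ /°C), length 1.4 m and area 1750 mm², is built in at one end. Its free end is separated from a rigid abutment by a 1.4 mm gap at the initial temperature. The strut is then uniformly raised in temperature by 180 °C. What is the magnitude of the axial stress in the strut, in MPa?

Free thermal elongation = αΔT L = 11.4×10⁻⁶ × 180 × 1400 = 2.873 mm.
After closing the 1.4 mm clearance, 2.873 − 1.4 = 1.473 mm of expansion remains to be suppressed by the wall.
That suppressed elongation corresponds to σ = E·Δ/L = 203×10³ × 1.473/1400 = 213.6 MPa.

σ ≈ 214 MPa (compressive)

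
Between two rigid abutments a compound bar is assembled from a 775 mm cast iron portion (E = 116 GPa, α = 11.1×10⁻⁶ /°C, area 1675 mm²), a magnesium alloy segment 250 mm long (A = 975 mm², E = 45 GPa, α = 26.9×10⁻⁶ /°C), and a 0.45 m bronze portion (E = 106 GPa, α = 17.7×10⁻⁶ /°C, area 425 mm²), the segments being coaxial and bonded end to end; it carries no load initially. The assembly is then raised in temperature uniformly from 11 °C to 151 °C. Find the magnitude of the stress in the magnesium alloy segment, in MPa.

With the walls removed the bar would change length by δ_free = Σ αᵢΔT Lᵢ = 11.1×10⁻⁶×140×775 + 26.9×10⁻⁶×140×250 + 17.7×10⁻⁶×140×450 = 3.261 mm.
The walls prevent any net length change, so an axial force P (same in every segment) develops. Compatibility: P · Σ Lᵢ/(AᵢEᵢ) = δ_free.
The series flexibility is Σ Lᵢ/(AᵢEᵢ) = 775/(1675×116×10³) + 250/(975×45×10³) + 450/(425×106×10³) = 1.968×10⁻⁵ mm/N.
Hence P = δ_free / Σ(L/AE) = 3.261/1.968×10⁻⁵ = 165.7 kN (compressive).
σ_{magnesium alloy} = P / A = 165700 / 975 = 170 MPa.

σ ≈ 170 MPa (compressive)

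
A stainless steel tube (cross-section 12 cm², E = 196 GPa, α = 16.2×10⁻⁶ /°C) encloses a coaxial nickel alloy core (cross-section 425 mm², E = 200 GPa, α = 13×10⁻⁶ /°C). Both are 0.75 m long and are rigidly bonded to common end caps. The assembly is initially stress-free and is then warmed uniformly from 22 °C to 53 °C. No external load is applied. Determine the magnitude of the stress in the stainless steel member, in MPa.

σ ≈ 5.16 MPa (compressive)

Both members must finish at the same length. With the larger α, the stainless steel tends to over-expand; the plates restrain it, putting the stainless steel in compression and the nickel alloy in tension. With no external load the two internal forces are equal and opposite, magnitude P.
Compatibility of the two members (thermal + elastic change equal): (α₁ − α₂)ΔT = P·[1/(A₁E₁) + 1/(A₂E₂)].
|α₁ − α₂|·ΔT = 3.2×10⁻⁶ × 31 = 9.92×10⁻⁵.
1/(A₁E₁) + 1/(A₂E₂) = 1/(1200×196×10³) + 1/(425×200×10³) = 1.602×10⁻⁸ N⁻¹.
P = 9.92×10⁻⁵ / 1.602×10⁻⁸ = 6194 N = 6.194 kN.
σ_{stainless steel} = P/A₁ = 6194/1200 = 5.161 MPa, compressive.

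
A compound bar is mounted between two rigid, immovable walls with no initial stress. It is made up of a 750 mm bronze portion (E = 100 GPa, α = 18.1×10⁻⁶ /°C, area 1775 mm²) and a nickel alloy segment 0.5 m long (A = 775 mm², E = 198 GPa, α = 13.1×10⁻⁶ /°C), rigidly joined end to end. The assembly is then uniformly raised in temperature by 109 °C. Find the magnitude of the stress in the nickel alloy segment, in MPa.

Free thermal expansion of the whole bar: Σ αᵢΔT Lᵢ = 18.1×10⁻⁶×109×750 + 13.1×10⁻⁶×109×500 = 2.194 mm.
Since the ends are fixed, an axial force P builds up, equal in every segment, with P · Σ Lᵢ/(AᵢEᵢ) = δ_free.
Σ Lᵢ/(AᵢEᵢ) = 750/(1775×100×10³) + 500/(775×198×10³) = 7.484×10⁻⁶ mm/N.
Hence P = δ_free / Σ(L/AE) = 2.194/7.484×10⁻⁶ = 293.1 kN (compressive).
σ_{nickel alloy} = P / A = 293100 / 775 = 378.2 MPa.

σ ≈ 378 MPa (compressive)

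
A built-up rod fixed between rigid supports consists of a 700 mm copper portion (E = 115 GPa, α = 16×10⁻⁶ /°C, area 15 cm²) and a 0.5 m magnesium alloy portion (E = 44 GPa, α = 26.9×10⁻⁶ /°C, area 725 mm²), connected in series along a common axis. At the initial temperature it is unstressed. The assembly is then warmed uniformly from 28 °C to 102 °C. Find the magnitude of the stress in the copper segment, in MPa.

σ ≈ 61.6 MPa (compressive)

If the supports were absent, the total length change would be Σ αᵢΔT Lᵢ = 16×10⁻⁶×74×700 + 26.9×10⁻⁶×74×500 = 1.824 mm.
Since the ends are fixed, an axial force P builds up, equal in every segment, with P · Σ Lᵢ/(AᵢEᵢ) = δ_free.
Σ Lᵢ/(AᵢEᵢ) = 700/(1500×115×10³) + 500/(725×44×10³) = 1.973×10⁻⁵ mm/N.
P = 1.824 / 1.973×10⁻⁵ = 92440 N = 92.44 kN, compressive.
σ_{copper} = P / A = 92440 / 1500 = 61.63 MPa.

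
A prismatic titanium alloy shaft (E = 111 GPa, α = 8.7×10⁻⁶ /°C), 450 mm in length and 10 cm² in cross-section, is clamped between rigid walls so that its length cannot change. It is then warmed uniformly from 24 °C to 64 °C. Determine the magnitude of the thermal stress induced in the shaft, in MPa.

σ ≈ 38.6 MPa (compressive)

Because both ends are immovable the net strain is zero, and the suppressed thermal strain is αΔT = 8.7×10⁻⁶ × 40 = 348×10⁻⁶.
σ = EαΔT = 111×10³ × 8.7×10⁻⁶ × 40 = 38.63 MPa (compressive; the shaft is trying to expand).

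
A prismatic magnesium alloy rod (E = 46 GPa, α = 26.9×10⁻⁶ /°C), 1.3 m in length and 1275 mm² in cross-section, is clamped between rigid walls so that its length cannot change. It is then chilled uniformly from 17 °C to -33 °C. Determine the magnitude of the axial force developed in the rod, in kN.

With zero net strain, σ = E·αΔT = 46 GPa × 26.9×10⁻⁶ × 50 = 61.87 MPa.
Then P = σA = 61.87 × 1275 mm² = 78.88 kN, tensile.

P ≈ 78.9 kN (tensile)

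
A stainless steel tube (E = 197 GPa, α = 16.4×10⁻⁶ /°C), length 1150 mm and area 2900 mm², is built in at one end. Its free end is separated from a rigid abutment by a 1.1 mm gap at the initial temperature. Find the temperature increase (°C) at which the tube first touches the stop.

ΔT ≈ 58.3 °C

Contact occurs when the free expansion equals the gap: αΔT L = 1.1 mm.
ΔT = 1.1 / (16.4×10⁻⁶ × 1150) = 58.32 °C.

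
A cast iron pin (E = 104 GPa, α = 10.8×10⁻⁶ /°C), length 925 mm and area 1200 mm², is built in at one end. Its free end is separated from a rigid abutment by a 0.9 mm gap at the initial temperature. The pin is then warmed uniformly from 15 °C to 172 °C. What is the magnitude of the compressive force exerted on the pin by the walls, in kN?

If the wall were absent the pin would grow by αΔT L = 10.8×10⁻⁶ × 157 × 925 = 1.568 mm.
This exceeds the 0.9 mm gap, so the wall pushes back. The portion of expansion that must be recovered elastically is δ_free − gap = 1.568 − 0.9 = 0.6684 mm.
That suppressed elongation corresponds to σ = E·Δ/L = 104×10³ × 0.6684/925 = 75.15 MPa.
P = σA = 75.15 × 1200 = 90.18 kN.

P ≈ 90.2 kN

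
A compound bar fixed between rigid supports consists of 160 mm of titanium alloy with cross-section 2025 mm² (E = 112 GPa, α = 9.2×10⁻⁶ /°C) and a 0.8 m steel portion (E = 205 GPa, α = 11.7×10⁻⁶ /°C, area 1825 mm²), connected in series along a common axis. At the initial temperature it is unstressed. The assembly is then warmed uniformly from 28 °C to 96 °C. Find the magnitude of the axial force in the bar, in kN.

P ≈ 259 kN (compressive)

With the walls removed the bar would change length by δ_free = Σ αᵢΔT Lᵢ = 9.2×10⁻⁶×68×160 + 11.7×10⁻⁶×68×800 = 0.7366 mm.
The walls prevent any net length change, so an axial force P (same in every segment) develops. Compatibility: P · Σ Lᵢ/(AᵢEᵢ) = δ_free.
The series flexibility is Σ Lᵢ/(AᵢEᵢ) = 160/(2025×112×10³) + 800/(1825×205×10³) = 2.844×10⁻⁶ mm/N.
P = 0.7366 / 2.844×10⁻⁶ = 259000 N = 259 kN, compressive.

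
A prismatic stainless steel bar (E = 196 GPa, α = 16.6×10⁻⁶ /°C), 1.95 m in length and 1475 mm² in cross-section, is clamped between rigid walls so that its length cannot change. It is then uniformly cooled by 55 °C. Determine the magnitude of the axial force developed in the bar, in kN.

P ≈ 264 kN (tensile)

Full restraint means ε = 0, so the stress is σ = EαΔT = 196×10³ × 16.6×10⁻⁶ × 55 = 178.9 MPa.
Then P = σA = 178.9 × 1475 mm² = 263.9 kN, tensile.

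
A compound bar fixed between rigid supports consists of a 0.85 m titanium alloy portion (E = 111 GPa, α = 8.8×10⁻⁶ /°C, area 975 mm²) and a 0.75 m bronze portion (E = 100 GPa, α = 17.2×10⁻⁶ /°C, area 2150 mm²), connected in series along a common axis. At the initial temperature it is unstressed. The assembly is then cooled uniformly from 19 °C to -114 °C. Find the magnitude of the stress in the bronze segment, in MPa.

Free thermal contraction of the whole bar: Σ αᵢΔT Lᵢ = 8.8×10⁻⁶×133×850 + 17.2×10⁻⁶×133×750 = 2.711 mm.
Since the ends are fixed, an axial force P builds up, equal in every segment, with P · Σ Lᵢ/(AᵢEᵢ) = δ_free.
Σ Lᵢ/(AᵢEᵢ) = 850/(975×111×10³) + 750/(2150×100×10³) = 1.134×10⁻⁵ mm/N.
P = 2.711 / 1.134×10⁻⁵ = 239000 N = 239 kN, tensile.
σ_{bronze} = P / A = 239000 / 2150 = 111.2 MPa.

σ ≈ 111 MPa (tensile)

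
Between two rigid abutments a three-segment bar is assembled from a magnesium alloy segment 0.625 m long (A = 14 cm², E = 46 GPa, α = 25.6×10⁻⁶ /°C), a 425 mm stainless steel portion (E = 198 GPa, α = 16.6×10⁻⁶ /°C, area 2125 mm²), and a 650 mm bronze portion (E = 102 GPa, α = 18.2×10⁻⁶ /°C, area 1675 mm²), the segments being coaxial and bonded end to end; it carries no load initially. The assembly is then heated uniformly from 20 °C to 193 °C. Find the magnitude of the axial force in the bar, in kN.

P ≈ 416 kN (compressive)

With the walls removed the bar would change length by δ_free = Σ αᵢΔT Lᵢ = 25.6×10⁻⁶×173×625 + 16.6×10⁻⁶×173×425 + 18.2×10⁻⁶×173×650 = 6.035 mm.
The walls prevent any net length change, so an axial force P (same in every segment) develops. Compatibility: P · Σ Lᵢ/(AᵢEᵢ) = δ_free.
Σ Lᵢ/(AᵢEᵢ) = 625/(1400×46×10³) + 425/(2125×198×10³) + 650/(1675×102×10³) = 1.452×10⁻⁵ mm/N.
Hence P = δ_free / Σ(L/AE) = 6.035/1.452×10⁻⁵ = 415.7 kN (compressive).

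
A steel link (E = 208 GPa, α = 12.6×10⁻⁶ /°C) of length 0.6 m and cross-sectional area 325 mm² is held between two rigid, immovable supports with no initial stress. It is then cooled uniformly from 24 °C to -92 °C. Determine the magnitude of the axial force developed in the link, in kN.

With zero net strain, σ = E·αΔT = 208 GPa × 12.6×10⁻⁶ × 116 = 304 MPa.
Axial force P = σA = 304 × 325 = 98800 N = 98.8 kN, tensile.

P ≈ 98.8 kN (tensile)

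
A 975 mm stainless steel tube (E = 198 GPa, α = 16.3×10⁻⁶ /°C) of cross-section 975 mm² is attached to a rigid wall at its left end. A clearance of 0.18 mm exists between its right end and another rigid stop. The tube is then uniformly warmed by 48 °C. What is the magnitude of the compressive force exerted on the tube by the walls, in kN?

If the wall were absent the tube would grow by αΔT L = 16.3×10⁻⁶ × 48 × 975 = 0.7628 mm.
After closing the 0.18 mm clearance, 0.7628 − 0.18 = 0.5828 mm of expansion remains to be suppressed by the wall.
So σ = E(δ_free − g)/L = 198×10³ × 0.5828/975 = 118.4 MPa.
Force on the wall = σA = 118.4 × 975 mm² = 115.4 kN.

P ≈ 115 kN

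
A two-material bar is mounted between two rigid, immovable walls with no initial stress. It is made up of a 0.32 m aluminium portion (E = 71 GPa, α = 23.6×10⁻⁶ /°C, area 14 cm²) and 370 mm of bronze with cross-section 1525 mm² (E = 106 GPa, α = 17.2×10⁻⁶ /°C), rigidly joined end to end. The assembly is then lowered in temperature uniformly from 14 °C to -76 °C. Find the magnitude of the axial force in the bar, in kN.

P ≈ 227 kN (tensile)

With the walls removed the bar would change length by δ_free = Σ αᵢΔT Lᵢ = 23.6×10⁻⁶×90×320 + 17.2×10⁻⁶×90×370 = 1.252 mm.
The rigid supports impose zero overall length change; the single axial force P common to all segments must satisfy P Σ Lᵢ/(AᵢEᵢ) = δ_free.
Σ Lᵢ/(AᵢEᵢ) = 320/(1400×71×10³) + 370/(1525×106×10³) = 5.508×10⁻⁶ mm/N.
So P = 1.252 / 5.508×10⁻⁶ = 227.4 kN, tensile.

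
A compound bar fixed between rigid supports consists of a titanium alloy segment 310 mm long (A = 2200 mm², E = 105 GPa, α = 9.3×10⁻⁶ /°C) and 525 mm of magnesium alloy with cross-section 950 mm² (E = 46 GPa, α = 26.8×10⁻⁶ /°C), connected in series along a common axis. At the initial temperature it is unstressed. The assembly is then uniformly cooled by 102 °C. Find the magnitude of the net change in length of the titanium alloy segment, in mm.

|ΔL| ≈ 0.12 mm

If the supports were absent, the total length change would be Σ αᵢΔT Lᵢ = 9.3×10⁻⁶×102×310 + 26.8×10⁻⁶×102×525 = 1.729 mm.
The walls prevent any net length change, so an axial force P (same in every segment) develops. Compatibility: P · Σ Lᵢ/(AᵢEᵢ) = δ_free.
Σ Lᵢ/(AᵢEᵢ) = 310/(2200×105×10³) + 525/(950×46×10³) = 1.336×10⁻⁵ mm/N.
So P = 1.729 / 1.336×10⁻⁵ = 129.5 kN, tensile.
For the titanium alloy segment, free thermal change = 9.3×10⁻⁶×102×310 = 0.2941 mm and elastic change from P = 129500×310/(2200×105×10³) = 0.1738 mm; these oppose, so the net change is 0.12 mm (segment shortens).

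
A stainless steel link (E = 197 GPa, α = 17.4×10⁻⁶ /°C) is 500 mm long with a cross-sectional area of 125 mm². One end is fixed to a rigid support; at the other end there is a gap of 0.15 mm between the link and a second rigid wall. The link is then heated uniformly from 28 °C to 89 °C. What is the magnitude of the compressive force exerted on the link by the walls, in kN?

P ≈ 18.7 kN

Free thermal elongation = αΔT L = 17.4×10⁻⁶ × 61 × 500 = 0.5307 mm.
The gap closes (δ_free > 0.15 mm) and the wall then resists a further 0.5307 − 0.15 = 0.3807 mm of expansion.
That suppressed elongation corresponds to σ = E·Δ/L = 197×10³ × 0.3807/500 = 150 MPa.
Force on the wall = σA = 150 × 125 mm² = 18.75 kN.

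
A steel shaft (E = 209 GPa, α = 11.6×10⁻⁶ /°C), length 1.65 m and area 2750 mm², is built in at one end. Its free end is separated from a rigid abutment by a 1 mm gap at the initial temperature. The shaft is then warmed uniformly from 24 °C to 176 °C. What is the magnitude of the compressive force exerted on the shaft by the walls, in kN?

P ≈ 665 kN

Free thermal elongation = αΔT L = 11.6×10⁻⁶ × 152 × 1650 = 2.909 mm.
This exceeds the 1 mm gap, so the wall pushes back. The portion of expansion that must be recovered elastically is δ_free − gap = 2.909 − 1 = 1.909 mm.
That suppressed elongation corresponds to σ = E·Δ/L = 209×10³ × 1.909/1650 = 241.8 MPa.
P = σA = 241.8 × 2750 = 665.1 kN.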